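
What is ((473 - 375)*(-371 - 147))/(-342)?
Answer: 25382/171 ≈ 148.43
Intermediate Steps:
((473 - 375)*(-371 - 147))/(-342) = (98*(-518))*(-1/342) = -50764*(-1/342) = 25382/171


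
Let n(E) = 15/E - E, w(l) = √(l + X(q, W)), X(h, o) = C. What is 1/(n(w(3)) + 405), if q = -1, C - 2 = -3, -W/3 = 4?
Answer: 810/327881 - 13*√2/327881 ≈ 0.0024143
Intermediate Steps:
W = -12 (W = -3*4 = -12)
C = -1 (C = 2 - 3 = -1)
X(h, o) = -1
w(l) = √(-1 + l) (w(l) = √(l - 1) = √(-1 + l))
n(E) = -E + 15/E
1/(n(w(3)) + 405) = 1/((-√(-1 + 3) + 15/(√(-1 + 3))) + 405) = 1/((-√2 + 15/(√2)) + 405) = 1/((-√2 + 15*(√2/2)) + 405) = 1/((-√2 + 15*√2/2) + 405) = 1/(13*√2/2 + 405) = 1/(405 + 13*√2/2)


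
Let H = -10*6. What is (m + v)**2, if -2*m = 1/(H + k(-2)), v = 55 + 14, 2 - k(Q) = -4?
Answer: 55547209/11664 ≈ 4762.3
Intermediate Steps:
k(Q) = 6 (k(Q) = 2 - 1*(-4) = 2 + 4 = 6)
H = -60
v = 69
m = 1/108 (m = -1/(2*(-60 + 6)) = -1/2/(-54) = -1/2*(-1/54) = 1/108 ≈ 0.0092593)
(m + v)**2 = (1/108 + 69)**2 = (7453/108)**2 = 55547209/11664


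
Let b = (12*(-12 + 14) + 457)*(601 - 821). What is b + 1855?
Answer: -103965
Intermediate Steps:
b = -105820 (b = (12*2 + 457)*(-220) = (24 + 457)*(-220) = 481*(-220) = -105820)
b + 1855 = -105820 + 1855 = -103965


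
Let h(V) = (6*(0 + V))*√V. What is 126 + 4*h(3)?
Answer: 126 + 72*√3 ≈ 250.71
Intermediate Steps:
h(V) = 6*V^(3/2) (h(V) = (6*V)*√V = 6*V^(3/2))
126 + 4*h(3) = 126 + 4*(6*3^(3/2)) = 126 + 4*(6*(3*√3)) = 126 + 4*(18*√3) = 126 + 72*√3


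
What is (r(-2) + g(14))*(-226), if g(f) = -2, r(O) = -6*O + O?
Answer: -1808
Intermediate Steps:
r(O) = -5*O
(r(-2) + g(14))*(-226) = (-5*(-2) - 2)*(-226) = (10 - 2)*(-226) = 8*(-226) = -1808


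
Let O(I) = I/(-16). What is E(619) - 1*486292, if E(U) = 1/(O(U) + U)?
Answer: -4515221204/9285 ≈ -4.8629e+5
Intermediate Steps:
O(I) = -I/16 (O(I) = I*(-1/16) = -I/16)
E(U) = 16/(15*U) (E(U) = 1/(-U/16 + U) = 1/(15*U/16) = 16/(15*U))
E(619) - 1*486292 = (16/15)/619 - 1*486292 = (16/15)*(1/619) - 486292 = 16/9285 - 486292 = -4515221204/9285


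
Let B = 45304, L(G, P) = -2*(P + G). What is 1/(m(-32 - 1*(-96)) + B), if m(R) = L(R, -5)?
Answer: 1/45186 ≈ 2.2131e-5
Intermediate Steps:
L(G, P) = -2*G - 2*P (L(G, P) = -2*(G + P) = -2*G - 2*P)
m(R) = 10 - 2*R (m(R) = -2*R - 2*(-5) = -2*R + 10 = 10 - 2*R)
1/(m(-32 - 1*(-96)) + B) = 1/((10 - 2*(-32 - 1*(-96))) + 45304) = 1/((10 - 2*(-32 + 96)) + 45304) = 1/((10 - 2*64) + 45304) = 1/((10 - 128) + 45304) = 1/(-118 + 45304) = 1/45186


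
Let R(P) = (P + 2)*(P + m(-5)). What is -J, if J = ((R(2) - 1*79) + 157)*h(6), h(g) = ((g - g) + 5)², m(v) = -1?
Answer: -2050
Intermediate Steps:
h(g) = 25 (h(g) = (0 + 5)² = 5² = 25)
R(P) = (-1 + P)*(2 + P) (R(P) = (P + 2)*(P - 1) = (2 + P)*(-1 + P) = (-1 + P)*(2 + P))
J = 2050 (J = (((-2 + 2 + 2²) - 1*79) + 157)*25 = (((-2 + 2 + 4) - 79) + 157)*25 = ((4 - 79) + 157)*25 = (-75 + 157)*25 = 82*25 = 2050)
-J = -1*2050 = -2050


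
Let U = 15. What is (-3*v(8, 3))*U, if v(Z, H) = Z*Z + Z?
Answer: -3240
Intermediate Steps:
v(Z, H) = Z + Z² (v(Z, H) = Z² + Z = Z + Z²)
(-3*v(8, 3))*U = -24*(1 + 8)*15 = -24*9*15 = -3*72*15 = -216*15 = -3240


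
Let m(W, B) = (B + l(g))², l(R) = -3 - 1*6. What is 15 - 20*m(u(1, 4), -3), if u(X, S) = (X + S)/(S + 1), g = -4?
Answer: -2865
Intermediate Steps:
l(R) = -9 (l(R) = -3 - 6 = -9)
u(X, S) = (S + X)/(1 + S)
m(W, B) = (-9 + B)² (m(W, B) = (B - 9)² = (-9 + B)²)
15 - 20*m(u(1, 4), -3) = 15 - 20*(-9 - 3)² = 15 - 20*(-12)² = 15 - 20*144 = 15 - 2880 = -2865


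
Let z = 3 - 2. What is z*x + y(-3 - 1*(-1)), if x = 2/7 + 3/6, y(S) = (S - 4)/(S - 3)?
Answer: 139/70 ≈ 1.9857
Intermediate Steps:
z = 1
y(S) = (-4 + S)/(-3 + S)
x = 11/14 (x = 2*(⅐) + 3*(⅙) = 2/7 + ½ = 11/14 ≈ 0.78571)
z*x + y(-3 - 1*(-1)) = 1*(11/14) + (-4 + (-3 - 1*(-1)))/(-3 + (-3 - 1*(-1))) = 11/14 + (-4 + (-3 + 1))/(-3 + (-3 + 1)) = 11/14 + (-4 - 2)/(-3 - 2) = 11/14 - 6/(-5) = 11/14 - ⅕*(-6) = 11/14 + 6/5 = 139/70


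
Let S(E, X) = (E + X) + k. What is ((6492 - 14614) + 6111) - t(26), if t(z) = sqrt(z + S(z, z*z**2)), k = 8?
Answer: -2011 - 2*sqrt(4409) ≈ -2143.8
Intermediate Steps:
S(E, X) = 8 + E + X (S(E, X) = (E + X) + 8 = 8 + E + X)
t(z) = sqrt(8 + z**3 + 2*z) (t(z) = sqrt(z + (8 + z + z*z**2)) = sqrt(z + (8 + z + z**3)) = sqrt(8 + z**3 + 2*z))
((6492 - 14614) + 6111) - t(26) = ((6492 - 14614) + 6111) - sqrt(8 + 26**3 + 2*26) = (-8122 + 6111) - sqrt(8 + 17576 + 52) = -2011 - sqrt(17636) = -2011 - 2*sqrt(4409)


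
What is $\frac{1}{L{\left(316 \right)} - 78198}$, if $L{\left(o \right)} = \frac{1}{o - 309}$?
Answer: $- \frac{7}{547385} \approx -1.2788 \cdot 10^{-5}$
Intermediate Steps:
$L{\left(o \right)} = \frac{1}{-309 + o}$
$\frac{1}{L{\left(316 \right)} - 78198} = \frac{1}{\frac{1}{-309 + 316} - 78198} = \frac{1}{\frac{1}{7} - 78198} = \frac{1}{- \frac{547385}{7}} = - \frac{7}{547385}$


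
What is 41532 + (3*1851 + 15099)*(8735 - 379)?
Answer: 172609644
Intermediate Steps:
41532 + (3*1851 + 15099)*(8735 - 379) = 41532 + (5553 + 15099)*8356 = 41532 + 20652*8356 = 41532 + 172568112 = 172609644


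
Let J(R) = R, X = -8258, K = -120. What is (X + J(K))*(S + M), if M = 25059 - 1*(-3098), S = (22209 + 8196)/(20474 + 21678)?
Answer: -4971941982841/21076 ≈ -2.3591e+8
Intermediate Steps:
S = 30405/42152 ≈ 0.72132
M = 28157 (M = 25059 + 3098 = 28157)
(X + J(K))*(S + M) = (-8258 - 120)*(30405/42152 + 28157) = -8378*1186904269/42152 = -4971941982841/21076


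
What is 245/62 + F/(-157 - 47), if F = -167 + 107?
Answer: 4475/1054 ≈ 4.2457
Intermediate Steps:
F = -60
245/62 + F/(-157 - 47) = 245/62 - 60/(-157 - 47) = 245*(1/62) - 60/(-204) = 245/62 - 60*(-1/204) = 245/62 + 5/17 = 4475/1054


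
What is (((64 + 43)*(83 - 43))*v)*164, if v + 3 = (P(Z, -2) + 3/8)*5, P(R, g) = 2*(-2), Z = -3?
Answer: -14828060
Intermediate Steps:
P(R, g) = -4
v = -169/8 (v = -3 + (-4 + 3/8)*5 = -3 - 29/8*5 = -3 - 145/8 = -169/8 ≈ -21.125)
(((64 + 43)*(83 - 43))*v)*164 = (((64 + 43)*(83 - 43))*(-169/8))*164 = ((107*40)*(-169/8))*164 = (4280*(-169/8))*164 = -90415*164 = -14828060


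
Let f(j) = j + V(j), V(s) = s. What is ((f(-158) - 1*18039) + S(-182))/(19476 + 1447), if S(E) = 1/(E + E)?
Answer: -6681221/7615972 ≈ -0.87726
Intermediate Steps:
S(E) = 1/(2*E)
f(j) = 2*j (f(j) = j + j = 2*j)
((f(-158) - 1*18039) + S(-182))/(19476 + 1447) = ((2*(-158) - 1*18039) + (½)/(-182))/(19476 + 1447) = ((-316 - 18039) + (½)*(-1/182))/20923 = (-18355 - 1/364)*(1/20923) = -6681221/364*1/20923 = -6681221/7615972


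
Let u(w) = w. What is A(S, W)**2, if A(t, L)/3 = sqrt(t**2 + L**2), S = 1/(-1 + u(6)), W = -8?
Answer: 14409/25 ≈ 576.36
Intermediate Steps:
S = 1/5 (S = 1/(-1 + 6) = 1/5 ≈ 0.20000)
A(t, L) = 3*sqrt(L**2 + t**2) (A(t, L) = 3*sqrt(t**2 + L**2) = 3*sqrt(L**2 + t**2))
A(S, W)**2 = (3*sqrt((-8)**2 + (1/5)**2))**2 = (3*sqrt(64 + 1/25))**2 = (3*sqrt(1601/25))**2 = (3*(sqrt(1601)/5))**2 = (3*sqrt(1601)/5)**2 = 14409/25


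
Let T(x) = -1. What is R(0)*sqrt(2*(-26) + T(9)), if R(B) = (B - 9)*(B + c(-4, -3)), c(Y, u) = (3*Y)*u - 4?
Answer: -288*I*sqrt(53) ≈ -2096.7*I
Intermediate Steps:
c(Y, u) = -4 + 3*Y*u (c(Y, u) = 3*Y*u - 4 = -4 + 3*Y*u)
R(B) = (-9 + B)*(32 + B) (R(B) = (B - 9)*(B + (-4 + 3*(-4)*(-3))) = (-9 + B)*(B + (-4 + 36)) = (-9 + B)*(B + 32) = (-9 + B)*(32 + B))
R(0)*sqrt(2*(-26) + T(9)) = (-288 + 0**2 + 23*0)*sqrt(2*(-26) - 1) = (-288 + 0 + 0)*sqrt(-52 - 1) = -288*I*sqrt(53)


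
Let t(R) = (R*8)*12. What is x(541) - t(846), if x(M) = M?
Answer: -80675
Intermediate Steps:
t(R) = 96*R (t(R) = (8*R)*12 = 96*R)
x(541) - t(846) = 541 - 96*846 = 541 - 1*81216 = 541 - 81216 = -80675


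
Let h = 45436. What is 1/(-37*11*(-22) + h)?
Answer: 1/54390 ≈ 1.8386e-5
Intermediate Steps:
1/(-37*11*(-22) + h) = 1/(-37*11*(-22) + 45436) = 1/(-407*(-22) + 45436) = 1/(8954 + 45436) = 1/54390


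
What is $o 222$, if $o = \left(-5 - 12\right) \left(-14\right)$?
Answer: $52836$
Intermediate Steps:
$o = 238$ ($o = \left(-17\right) \left(-14\right) = 238$)
$o 222 = 238 \cdot 222 = 52836$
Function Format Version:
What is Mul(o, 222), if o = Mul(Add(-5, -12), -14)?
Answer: 52836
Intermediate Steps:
o = 238 (o = Mul(-17, -14) = 238)
Mul(o, 222) = Mul(238, 222) = 52836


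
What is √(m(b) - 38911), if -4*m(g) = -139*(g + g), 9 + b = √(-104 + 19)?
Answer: √(-158146 + 278*I*√85)/2 ≈ 1.6112 + 198.84*I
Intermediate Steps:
b = -9 + I*√85 (b = -9 + √(-104 + 19) = -9 + √(-85) = -9 + I*√85 ≈ -9.0 + 9.2195*I)
m(g) = 139*g/2 (m(g) = -(-139)*(g + g)/4 = -(-139)*2*g/4 = -(-139)*g/2 = 139*g/2)
√(m(b) - 38911) = √(139*(-9 + I*√85)/2 - 38911) = √((-1251/2 + 139*I*√85/2) - 38911) = √(-79073/2 + 139*I*√85/2)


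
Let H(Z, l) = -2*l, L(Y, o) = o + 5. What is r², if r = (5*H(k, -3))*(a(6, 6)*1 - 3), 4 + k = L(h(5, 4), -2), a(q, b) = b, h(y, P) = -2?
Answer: 8100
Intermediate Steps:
L(Y, o) = 5 + o
k = -1 (k = -4 + (5 - 2) = -4 + 3 = -1)
r = 90 (r = (5*(-2*(-3)))*(6*1 - 3) = (5*6)*(6 - 3) = 30*3 = 90)
r² = 90² = 8100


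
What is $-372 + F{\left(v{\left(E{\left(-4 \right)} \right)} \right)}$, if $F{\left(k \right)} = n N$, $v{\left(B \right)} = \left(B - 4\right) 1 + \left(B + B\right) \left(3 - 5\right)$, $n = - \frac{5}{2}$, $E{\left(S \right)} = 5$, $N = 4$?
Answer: $-382$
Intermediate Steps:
$n = - \frac{5}{2}$ ($n = \left(-5\right) \frac{1}{2} = - \frac{5}{2} \approx -2.5$)
$v{\left(B \right)} = -4 - 3 B$ ($v{\left(B \right)} = \left(-4 + B\right) 1 + 2 B \left(-2\right) = \left(-4 + B\right) - 4 B = -4 - 3 B$)
$F{\left(k \right)} = -10$ ($F{\left(k \right)} = \left(- \frac{5}{2}\right) 4 = -10$)
$-372 + F{\left(v{\left(E{\left(-4 \right)} \right)} \right)} = -372 - 10 = -382$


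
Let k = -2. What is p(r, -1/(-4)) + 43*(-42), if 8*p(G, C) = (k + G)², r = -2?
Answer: -1804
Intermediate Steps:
p(G, C) = (-2 + G)²/8
p(r, -1/(-4)) + 43*(-42) = (-2 - 2)²/8 + 43*(-42) = (⅛)*(-4)² - 1806 = (⅛)*16 - 1806 = 2 - 1806 = -1804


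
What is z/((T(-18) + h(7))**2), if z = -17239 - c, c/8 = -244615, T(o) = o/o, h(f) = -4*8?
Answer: 1939681/961 ≈ 2018.4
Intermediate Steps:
h(f) = -32
T(o) = 1
c = -1956920 (c = 8*(-244615) = -1956920)
z = 1939681 (z = -17239 - 1*(-1956920) = -17239 + 1956920 = 1939681)
z/((T(-18) + h(7))**2) = 1939681/((1 - 32)**2) = 1939681/((-31)**2) = 1939681/961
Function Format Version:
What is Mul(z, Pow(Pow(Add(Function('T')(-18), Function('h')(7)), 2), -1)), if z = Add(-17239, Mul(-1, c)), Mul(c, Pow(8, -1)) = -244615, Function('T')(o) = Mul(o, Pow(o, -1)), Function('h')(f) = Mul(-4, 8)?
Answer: Rational(1939681, 961) ≈ 2018.4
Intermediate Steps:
Function('h')(f) = -32
Function('T')(o) = 1
c = -1956920 (c = Mul(8, -244615) = -1956920)
z = 1939681 (z = Add(-17239, Mul(-1, -1956920)) = Add(-17239, 1956920) = 1939681)
Mul(z, Pow(Pow(Add(Function('T')(-18), Function('h')(7)), 2), -1)) = Mul(1939681, Pow(Pow(Add(1, -32), 2), -1)) = Mul(1939681, Pow(Pow(-31, 2), -1)) = Mul(1939681, Pow(961, -1)) = Mul(1939681, Rational(1, 961)) = Rational(1939681, 961)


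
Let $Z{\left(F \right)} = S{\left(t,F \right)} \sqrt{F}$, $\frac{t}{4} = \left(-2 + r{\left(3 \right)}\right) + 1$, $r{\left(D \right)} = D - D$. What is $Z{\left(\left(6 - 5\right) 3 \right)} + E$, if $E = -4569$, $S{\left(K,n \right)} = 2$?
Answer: $-4569 + 2 \sqrt{3} \approx -4565.5$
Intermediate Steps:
$r{\left(D \right)} = 0$
$t = -4$ ($t = 4 \left(\left(-2 + 0\right) + 1\right) = 4 \left(-2 + 1\right) = 4 \left(-1\right) = -4$)
$Z{\left(F \right)} = 2 \sqrt{F}$
$Z{\left(\left(6 - 5\right) 3 \right)} + E = 2 \sqrt{\left(6 - 5\right) 3} - 4569 = 2 \sqrt{1 \cdot 3} - 4569 = 2 \sqrt{3} - 4569 = -4569 + 2 \sqrt{3}$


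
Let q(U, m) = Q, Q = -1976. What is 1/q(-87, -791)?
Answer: -1/1976 ≈ -0.00050607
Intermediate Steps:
q(U, m) = -1976
1/q(-87, -791) = 1/(-1976) = -1/1976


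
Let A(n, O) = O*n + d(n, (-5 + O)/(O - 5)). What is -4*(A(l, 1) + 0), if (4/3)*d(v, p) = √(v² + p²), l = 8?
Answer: -32 - 3*√65 ≈ -56.187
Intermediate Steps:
d(v, p) = 3*√(p² + v²)/4 (d(v, p) = 3*√(v² + p²)/4 = 3*√(p² + v²)/4)
A(n, O) = 3*√(1 + n²)/4 + O*n (A(n, O) = O*n + 3*√(((-5 + O)/(O - 5))² + n²)/4 = O*n + 3*√(((-5 + O)/(-5 + O))² + n²)/4 = O*n + 3*√(1² + n²)/4 = O*n + 3*√(1 + n²)/4 = 3*√(1 + n²)/4 + O*n)
-4*(A(l, 1) + 0) = -4*((3*√(1 + 8²)/4 + 1*8) + 0) = -4*((3*√(1 + 64)/4 + 8) + 0) = -4*((3*√65/4 + 8) + 0) = -4*((8 + 3*√65/4) + 0) = -4*(8 + 3*√65/4) = -32 - 3*√65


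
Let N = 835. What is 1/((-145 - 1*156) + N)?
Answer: 1/534 ≈ 0.0018727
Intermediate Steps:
1/((-145 - 1*156) + N) = 1/((-145 - 1*156) + 835) = 1/((-145 - 156) + 835) = 1/(-301 + 835) = 1/534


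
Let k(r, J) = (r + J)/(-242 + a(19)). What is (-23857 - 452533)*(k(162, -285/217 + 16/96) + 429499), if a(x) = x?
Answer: -29703656624982485/145173 ≈ -2.0461e+11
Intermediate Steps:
k(r, J) = -J/223 - r/223 (k(r, J) = (r + J)/(-242 + 19) = (J + r)/(-223) = (J + r)*(-1/223) = -J/223 - r/223)
(-23857 - 452533)*(k(162, -285/217 + 16/96) + 429499) = (-23857 - 452533)*((-(-285/217 + 16/96)/223 - 1/223*162) + 429499) = -476390*((-(-285*1/217 + 16*(1/96))/223 - 162/223) + 429499) = -476390*((-(-285/217 + 1/6)/223 - 162/223) + 429499) = -476390*((-1/223*(-1493/1302) - 162/223) + 429499) = -476390*((1493/290346 - 162/223) + 429499) = -476390*(-209431/290346 + 429499) = -476390*124703107223/290346 = -29703656624982485/145173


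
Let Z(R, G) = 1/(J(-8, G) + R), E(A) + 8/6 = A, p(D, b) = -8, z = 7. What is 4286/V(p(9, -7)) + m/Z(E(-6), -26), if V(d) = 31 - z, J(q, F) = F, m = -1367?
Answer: 182981/4 ≈ 45745.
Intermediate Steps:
E(A) = -4/3 + A
Z(R, G) = 1/(G + R)
V(d) = 24 (V(d) = 31 - 1*7 = 31 - 7 = 24)
4286/V(p(9, -7)) + m/Z(E(-6), -26) = 4286/24 - 1367/(1/(-26 + (-4/3 - 6))) = 4286*(1/24) - 1367/(1/(-26 - 22/3)) = 2143/12 - 1367/(1/(-100/3)) = 2143/12 - 1367/(-3/100) = 2143/12 - 1367*(-100/3) = 2143/12 + 136700/3 = 182981/4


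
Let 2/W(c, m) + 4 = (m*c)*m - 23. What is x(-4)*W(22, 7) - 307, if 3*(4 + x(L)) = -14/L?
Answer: -967988/3153 ≈ -307.01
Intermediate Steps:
x(L) = -4 - 14/(3*L) (x(L) = -4 + (-14/L)/3 = -4 - 14/(3*L))
W(c, m) = 2/(-27 + c*m²) (W(c, m) = 2/(-4 + ((m*c)*m - 23)) = 2/(-4 + ((c*m)*m - 23)) = 2/(-4 + (c*m² - 23)) = 2/(-4 + (-23 + c*m²)) = 2/(-27 + c*m²))
x(-4)*W(22, 7) - 307 = (-4 - 14/3/(-4))*(2/(-27 + 22*7²)) - 307 = (-4 - 14/3*(-¼))*(2/(-27 + 22*49)) - 307 = (-4 + 7/6)*(2/(-27 + 1078)) - 307 = -17/(3*1051) - 307 = -17/6*2/1051 - 307 = -17/3153 - 307 = -967988/3153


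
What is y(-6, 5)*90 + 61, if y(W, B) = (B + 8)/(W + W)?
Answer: -73/2 ≈ -36.500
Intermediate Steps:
y(W, B) = (8 + B)/(2*W) (y(W, B) = (8 + B)/((2*W)) = (8 + B)*(1/(2*W)) = (8 + B)/(2*W))
y(-6, 5)*90 + 61 = ((1/2)*(8 + 5)/(-6))*90 + 61 = ((1/2)*(-1/6)*13)*90 + 61 = -13/12*90 + 61 = -195/2 + 61 = -73/2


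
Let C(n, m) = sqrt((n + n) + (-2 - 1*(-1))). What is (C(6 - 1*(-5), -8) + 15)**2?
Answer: (15 + sqrt(21))**2 ≈ 383.48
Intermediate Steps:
C(n, m) = sqrt(-1 + 2*n) (C(n, m) = sqrt(2*n + (-2 + 1)) = sqrt(2*n - 1) = sqrt(-1 + 2*n))
(C(6 - 1*(-5), -8) + 15)**2 = (sqrt(-1 + 2*(6 - 1*(-5))) + 15)**2 = (sqrt(-1 + 2*(6 + 5)) + 15)**2 = (sqrt(-1 + 2*11) + 15)**2 = (sqrt(-1 + 22) + 15)**2 = (sqrt(21) + 15)**2 = (15 + sqrt(21))**2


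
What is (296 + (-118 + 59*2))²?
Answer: 87616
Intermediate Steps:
(296 + (-118 + 59*2))² = (296 + (-118 + 118))² = (296 + 0)² = 296² = 87616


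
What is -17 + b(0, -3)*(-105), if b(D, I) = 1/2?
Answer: -139/2 ≈ -69.500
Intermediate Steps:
b(D, I) = ½ (b(D, I) = 1*(½) = ½)
-17 + b(0, -3)*(-105) = -17 + (½)*(-105) = -17 - 105/2 = -139/2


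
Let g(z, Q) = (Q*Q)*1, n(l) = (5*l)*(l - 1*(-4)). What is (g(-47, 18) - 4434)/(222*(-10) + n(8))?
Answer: 137/58 ≈ 2.3621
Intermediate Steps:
n(l) = 5*l*(4 + l) (n(l) = (5*l)*(l + 4) = (5*l)*(4 + l) = 5*l*(4 + l))
g(z, Q) = Q² (g(z, Q) = Q²*1 = Q²)
(g(-47, 18) - 4434)/(222*(-10) + n(8)) = (18² - 4434)/(222*(-10) + 5*8*(4 + 8)) = (324 - 4434)/(-2220 + 5*8*12) = -4110/(-2220 + 480) = -4110/(-1740) = -4110*(-1/1740) = 137/58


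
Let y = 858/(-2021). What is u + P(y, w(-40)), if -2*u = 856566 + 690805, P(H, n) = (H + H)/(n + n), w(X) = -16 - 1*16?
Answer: -25017893899/32336 ≈ -7.7369e+5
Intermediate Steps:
w(X) = -32 (w(X) = -16 - 16 = -32)
y = -858/2021 (y = 858*(-1/2021) = -858/2021 ≈ -0.42454)
P(H, n) = H/n (P(H, n) = (2*H)/((2*n)) = (2*H)*(1/(2*n)) = H/n)
u = -1547371/2 (u = -(856566 + 690805)/2 = -½*1547371 = -1547371/2 ≈ -7.7369e+5)
u + P(y, w(-40)) = -1547371/2 - 858/2021/(-32) = -1547371/2 - 858/2021*(-1/32) = -1547371/2 + 429/32336 = -25017893899/32336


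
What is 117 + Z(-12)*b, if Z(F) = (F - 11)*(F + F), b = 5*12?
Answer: 33237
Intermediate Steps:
b = 60
Z(F) = 2*F*(-11 + F) (Z(F) = (-11 + F)*(2*F) = 2*F*(-11 + F))
117 + Z(-12)*b = 117 + (2*(-12)*(-11 - 12))*60 = 117 + (2*(-12)*(-23))*60 = 117 + 552*60 = 117 + 33120 = 33237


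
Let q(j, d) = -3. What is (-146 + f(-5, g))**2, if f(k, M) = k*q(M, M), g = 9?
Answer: 17161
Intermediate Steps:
f(k, M) = -3*k (f(k, M) = k*(-3) = -3*k)
(-146 + f(-5, g))**2 = (-146 - 3*(-5))**2 = (-146 + 15)**2 = (-131)**2 = 17161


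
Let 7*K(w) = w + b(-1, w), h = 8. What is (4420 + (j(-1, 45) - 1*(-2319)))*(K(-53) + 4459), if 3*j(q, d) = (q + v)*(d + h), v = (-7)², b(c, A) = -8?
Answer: 236350224/7 ≈ 3.3764e+7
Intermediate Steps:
v = 49
j(q, d) = (8 + d)*(49 + q)/3 (j(q, d) = ((q + 49)*(d + 8))/3 = ((49 + q)*(8 + d))/3 = ((8 + d)*(49 + q))/3 = (8 + d)*(49 + q)/3)
K(w) = -8/7 + w/7 (K(w) = (w - 8)/7 = (-8 + w)/7 = -8/7 + w/7)
(4420 + (j(-1, 45) - 1*(-2319)))*(K(-53) + 4459) = (4420 + ((392/3 + (8/3)*(-1) + (49/3)*45 + (⅓)*45*(-1)) - 1*(-2319)))*((-8/7 + (⅐)*(-53)) + 4459) = (4420 + ((392/3 - 8/3 + 735 - 15) + 2319))*((-8/7 - 53/7) + 4459) = (4420 + (848 + 2319))*(-61/7 + 4459) = (4420 + 3167)*(31152/7) = 7587*(31152/7) = 236350224/7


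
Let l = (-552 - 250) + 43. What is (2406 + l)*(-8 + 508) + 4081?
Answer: 827581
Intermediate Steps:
l = -759 (l = -802 + 43 = -759)
(2406 + l)*(-8 + 508) + 4081 = (2406 - 759)*(-8 + 508) + 4081 = 1647*500 + 4081 = 823500 + 4081 = 827581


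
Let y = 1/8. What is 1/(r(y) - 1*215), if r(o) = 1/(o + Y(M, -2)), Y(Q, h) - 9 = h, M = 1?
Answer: -57/12247 ≈ -0.0046542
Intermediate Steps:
y = ⅛ ≈ 0.12500
Y(Q, h) = 9 + h
r(o) = 1/(7 + o) (r(o) = 1/(o + (9 - 2)) = 1/(o + 7) = 1/(7 + o))
1/(r(y) - 1*215) = 1/(1/(7 + ⅛) - 1*215) = 1/(1/(57/8) - 215) = 1/(8/57 - 215) = 1/(-12247/57) = -57/12247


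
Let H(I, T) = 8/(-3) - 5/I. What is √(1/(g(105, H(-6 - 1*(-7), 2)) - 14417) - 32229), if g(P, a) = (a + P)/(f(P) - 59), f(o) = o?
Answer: 2*I*√7970899414446951/994627 ≈ 179.52*I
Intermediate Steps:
H(I, T) = -8/3 - 5/I (H(I, T) = 8*(-⅓) - 5/I = -8/3 - 5/I)
g(P, a) = (P + a)/(-59 + P) (g(P, a) = (a + P)/(P - 59) = (P + a)/(-59 + P))
√(1/(g(105, H(-6 - 1*(-7), 2)) - 14417) - 32229) = √(1/((105 + (-8/3 - 5/(-6 - 1*(-7))))/(-59 + 105) - 14417) - 32229) = √(1/((105 + (-8/3 - 5/(-6 + 7)))/46 - 14417) - 32229) = √(1/((105 + (-8/3 - 5/1))/46 - 14417) - 32229) = √(1/((105 + (-8/3 - 5*1))/46 - 14417) - 32229) = √(1/((105 + (-8/3 - 5))/46 - 14417) - 32229) = √(1/((105 - 23/3)/46 - 14417) - 32229) = √(1/((1/46)*(292/3) - 14417) - 32229) = √(1/(146/69 - 14417) - 32229) = √(1/(-994627/69) - 32229) = √(-69/994627 - 32229) = √(-32055833652/994627) = 2*I*√7970899414446951/994627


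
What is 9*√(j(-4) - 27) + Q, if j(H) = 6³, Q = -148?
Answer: -148 + 27*√21 ≈ -24.270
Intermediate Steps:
j(H) = 216
9*√(j(-4) - 27) + Q = 9*√(216 - 27) - 148 = 9*√189 - 148 = 9*(3*√21) - 148 = 27*√21 - 148 = -148 + 27*√21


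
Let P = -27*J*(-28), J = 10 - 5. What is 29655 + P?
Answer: 33435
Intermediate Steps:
J = 5
P = 3780 (P = -27*5*(-28) = -135*(-28) = 3780)
29655 + P = 29655 + 3780 = 33435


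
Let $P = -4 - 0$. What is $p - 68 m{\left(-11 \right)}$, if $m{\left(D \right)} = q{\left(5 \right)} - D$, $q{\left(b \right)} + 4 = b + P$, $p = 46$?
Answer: $-498$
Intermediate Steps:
$P = -4$ ($P = -4 + 0 = -4$)
$q{\left(b \right)} = -8 + b$ ($q{\left(b \right)} = -4 + \left(b - 4\right) = -4 + \left(-4 + b\right) = -8 + b$)
$m{\left(D \right)} = -3 - D$ ($m{\left(D \right)} = \left(-8 + 5\right) - D = -3 - D$)
$p - 68 m{\left(-11 \right)} = 46 - 68 \left(-3 - -11\right) = 46 - 68 \left(-3 + 11\right) = 46 - 544 = -498$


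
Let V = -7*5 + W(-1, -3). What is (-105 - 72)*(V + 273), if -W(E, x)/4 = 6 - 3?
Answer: -40002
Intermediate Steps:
W(E, x) = -12 (W(E, x) = -4*(6 - 3) = -4*3 = -12)
V = -47 (V = -7*5 - 12 = -35 - 12 = -47)
(-105 - 72)*(V + 273) = (-105 - 72)*(-47 + 273) = -177*226 = -40002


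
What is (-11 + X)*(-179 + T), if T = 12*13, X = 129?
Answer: -2714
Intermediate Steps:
T = 156
(-11 + X)*(-179 + T) = (-11 + 129)*(-179 + 156) = 118*(-23) = -2714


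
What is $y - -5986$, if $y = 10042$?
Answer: $16028$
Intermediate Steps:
$y - -5986 = 10042 - -5986 = 10042 + \left(-14687 + 20673\right) = 10042 + 5986 = 16028$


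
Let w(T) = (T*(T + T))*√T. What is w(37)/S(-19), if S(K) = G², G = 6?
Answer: 1369*√37/18 ≈ 462.63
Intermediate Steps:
S(K) = 36 (S(K) = 6² = 36)
w(T) = 2*T^(5/2) (w(T) = (T*(2*T))*√T = (2*T²)*√T = 2*T^(5/2))
w(37)/S(-19) = (2*37^(5/2))/36 = (2*(1369*√37))*(1/36) = (2738*√37)*(1/36) = 1369*√37/18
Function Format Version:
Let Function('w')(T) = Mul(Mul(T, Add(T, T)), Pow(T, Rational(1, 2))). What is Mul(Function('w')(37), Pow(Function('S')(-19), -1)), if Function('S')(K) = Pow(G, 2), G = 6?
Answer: Mul(Rational(1369, 18), Pow(37, Rational(1, 2))) ≈ 462.63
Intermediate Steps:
Function('S')(K) = 36 (Function('S')(K) = Pow(6, 2) = 36)
Function('w')(T) = Mul(2, Pow(T, Rational(5, 2))) (Function('w')(T) = Mul(Mul(T, Mul(2, T)), Pow(T, Rational(1, 2))) = Mul(Mul(2, Pow(T, 2)), Pow(T, Rational(1, 2))) = Mul(2, Pow(T, Rational(5, 2))))
Mul(Function('w')(37), Pow(Function('S')(-19), -1)) = Mul(Mul(2, Pow(37, Rational(5, 2))), Pow(36, -1)) = Mul(Mul(2, Mul(1369, Pow(37, Rational(1, 2)))), Rational(1, 36)) = Mul(Mul(2738, Pow(37, Rational(1, 2))), Rational(1, 36)) = Mul(Rational(1369, 18), Pow(37, Rational(1, 2)))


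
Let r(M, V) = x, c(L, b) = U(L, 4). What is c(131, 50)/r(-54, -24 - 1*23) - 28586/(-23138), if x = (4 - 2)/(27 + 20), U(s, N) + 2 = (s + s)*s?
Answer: 9330644173/11569 ≈ 8.0652e+5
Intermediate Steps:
U(s, N) = -2 + 2*s² (U(s, N) = -2 + (s + s)*s = -2 + (2*s)*s = -2 + 2*s²)
c(L, b) = -2 + 2*L²
x = 2/47 ≈ 0.042553
r(M, V) = 2/47
c(131, 50)/r(-54, -24 - 1*23) - 28586/(-23138) = (-2 + 2*131²)/(2/47) - 28586/(-23138) = (-2 + 2*17161)*(47/2) - 28586*(-1/23138) = (-2 + 34322)*(47/2) + 14293/11569 = 34320*(47/2) + 14293/11569 = 806520 + 14293/11569 = 9330644173/11569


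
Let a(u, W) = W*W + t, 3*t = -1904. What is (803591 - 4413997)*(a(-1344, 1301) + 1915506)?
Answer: -39073319271302/3 ≈ -1.3024e+13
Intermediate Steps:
t = -1904/3 (t = (⅓)*(-1904) = -1904/3 ≈ -634.67)
a(u, W) = -1904/3 + W² (a(u, W) = W*W - 1904/3 = W² - 1904/3 = -1904/3 + W²)
(803591 - 4413997)*(a(-1344, 1301) + 1915506) = (803591 - 4413997)*((-1904/3 + 1301²) + 1915506) = -3610406*((-1904/3 + 1692601) + 1915506) = -3610406*(5075899/3 + 1915506) = -3610406*10822417/3 = -39073319271302/3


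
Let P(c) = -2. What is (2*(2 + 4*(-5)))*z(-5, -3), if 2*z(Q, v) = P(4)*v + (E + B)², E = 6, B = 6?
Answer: -2700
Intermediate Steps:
z(Q, v) = 72 - v (z(Q, v) = (-2*v + (6 + 6)²)/2 = (-2*v + 12²)/2 = (-2*v + 144)/2 = (144 - 2*v)/2 = 72 - v)
(2*(2 + 4*(-5)))*z(-5, -3) = (2*(2 + 4*(-5)))*(72 - 1*(-3)) = (2*(2 - 20))*(72 + 3) = (2*(-18))*75 = -36*75 = -2700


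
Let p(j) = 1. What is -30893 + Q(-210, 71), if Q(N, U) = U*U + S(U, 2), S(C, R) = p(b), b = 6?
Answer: -25851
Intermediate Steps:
S(C, R) = 1
Q(N, U) = 1 + U² (Q(N, U) = U*U + 1 = U² + 1 = 1 + U²)
-30893 + Q(-210, 71) = -30893 + (1 + 71²) = -30893 + (1 + 5041) = -30893 + 5042 = -25851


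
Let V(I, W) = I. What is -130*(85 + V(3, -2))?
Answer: -11440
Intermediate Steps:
-130*(85 + V(3, -2)) = -130*(85 + 3) = -130*88 = -11440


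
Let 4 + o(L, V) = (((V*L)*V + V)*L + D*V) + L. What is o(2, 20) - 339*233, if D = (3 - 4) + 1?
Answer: -77349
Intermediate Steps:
D = 0 (D = -1 + 1 = 0)
o(L, V) = -4 + L + L*(V + L*V²) (o(L, V) = -4 + ((((V*L)*V + V)*L + 0*V) + L) = -4 + ((((L*V)*V + V)*L + 0) + L) = -4 + (((L*V² + V)*L + 0) + L) = -4 + (((V + L*V²)*L + 0) + L) = -4 + ((L*(V + L*V²) + 0) + L) = -4 + (L*(V + L*V²) + L) = -4 + (L + L*(V + L*V²)) = -4 + L + L*(V + L*V²))
o(2, 20) - 339*233 = (-4 + 2 + 2*20 + 2²*20²) - 339*233 = (-4 + 2 + 40 + 4*400) - 78987 = (-4 + 2 + 40 + 1600) - 78987 = 1638 - 78987 = -77349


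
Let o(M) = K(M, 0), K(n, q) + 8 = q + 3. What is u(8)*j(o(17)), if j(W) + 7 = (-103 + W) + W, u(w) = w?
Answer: -960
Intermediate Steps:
K(n, q) = -5 + q (K(n, q) = -8 + (q + 3) = -8 + (3 + q) = -5 + q)
o(M) = -5 (o(M) = -5 + 0 = -5)
j(W) = -110 + 2*W (j(W) = -7 + ((-103 + W) + W) = -7 + (-103 + 2*W) = -110 + 2*W)
u(8)*j(o(17)) = 8*(-110 + 2*(-5)) = 8*(-110 - 10) = 8*(-120) = -960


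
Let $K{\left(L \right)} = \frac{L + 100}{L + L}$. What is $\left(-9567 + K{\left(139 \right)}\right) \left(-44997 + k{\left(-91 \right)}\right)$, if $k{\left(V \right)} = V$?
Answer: $\frac{59953220528}{139} \approx 4.3132 \cdot 10^{8}$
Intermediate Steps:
$K{\left(L \right)} = \frac{100 + L}{2 L}$
$\left(-9567 + K{\left(139 \right)}\right) \left(-44997 + k{\left(-91 \right)}\right) = \left(-9567 + \frac{100 + 139}{2 \cdot 139}\right) \left(-44997 - 91\right) = \left(-9567 + \frac{1}{2} \cdot \frac{1}{139} \cdot 239\right) \left(-45088\right) = \left(-9567 + \frac{239}{278}\right) \left(-45088\right) = \left(- \frac{2659387}{278}\right) \left(-45088\right) = \frac{59953220528}{139}$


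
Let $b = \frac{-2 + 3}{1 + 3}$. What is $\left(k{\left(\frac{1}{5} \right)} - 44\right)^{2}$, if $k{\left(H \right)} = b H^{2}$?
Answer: $\frac{19351201}{10000} \approx 1935.1$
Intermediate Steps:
$b = \frac{1}{4}$ ($b = 1 \cdot \frac{1}{4} = \frac{1}{4} \approx 0.25$)
$k{\left(H \right)} = \frac{H^{2}}{4}$
$\left(k{\left(\frac{1}{5} \right)} - 44\right)^{2} = \left(\frac{\left(\frac{1}{5}\right)^{2}}{4} - 44\right)^{2} = \left(\frac{1}{4 \cdot 25} - 44\right)^{2} = \left(\frac{1}{4} \cdot \frac{1}{25} - 44\right)^{2} = \left(\frac{1}{100} - 44\right)^{2} = \left(- \frac{4399}{100}\right)^{2} = \frac{19351201}{10000}$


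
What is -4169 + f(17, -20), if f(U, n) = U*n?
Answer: -4509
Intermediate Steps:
-4169 + f(17, -20) = -4169 + 17*(-20) = -4169 - 340 = -4509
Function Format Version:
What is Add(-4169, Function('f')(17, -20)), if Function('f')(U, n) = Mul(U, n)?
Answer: -4509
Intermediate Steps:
Add(-4169, Function('f')(17, -20)) = Add(-4169, Mul(17, -20)) = Add(-4169, -340) = -4509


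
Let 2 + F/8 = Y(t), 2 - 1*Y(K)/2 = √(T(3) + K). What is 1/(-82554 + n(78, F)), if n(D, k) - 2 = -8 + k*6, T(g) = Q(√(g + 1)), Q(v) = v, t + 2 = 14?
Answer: -859/70835232 + √14/70835232 ≈ -1.2074e-5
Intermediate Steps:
t = 12 (t = -2 + 14 = 12)
T(g) = √(1 + g) (T(g) = √(g + 1) = √(1 + g))
Y(K) = 4 - 2*√(2 + K) (Y(K) = 4 - 2*√(√(1 + 3) + K) = 4 - 2*√(√4 + K) = 4 - 2*√(2 + K))
F = 16 - 16*√14 (F = -16 + 8*(4 - 2*√(2 + 12)) = -16 + 8*(4 - 2*√14) = -16 + (32 - 16*√14) = 16 - 16*√14 ≈ -43.867)
n(D, k) = -6 + 6*k (n(D, k) = 2 + (-8 + k*6) = 2 + (-8 + 6*k) = -6 + 6*k)
1/(-82554 + n(78, F)) = 1/(-82554 + (-6 + 6*(16 - 16*√14))) = 1/(-82554 + (-6 + (96 - 96*√14))) = 1/(-82554 + (90 - 96*√14)) = 1/(-82464 - 96*√14)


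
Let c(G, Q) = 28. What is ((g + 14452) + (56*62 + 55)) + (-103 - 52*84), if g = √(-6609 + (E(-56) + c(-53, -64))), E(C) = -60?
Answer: 13508 + I*√6641 ≈ 13508.0 + 81.492*I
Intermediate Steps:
g = I*√6641 (g = √(-6609 + (-60 + 28)) = √(-6609 - 32) = √(-6641) = I*√6641 ≈ 81.492*I)
((g + 14452) + (56*62 + 55)) + (-103 - 52*84) = ((I*√6641 + 14452) + (56*62 + 55)) + (-103 - 52*84) = ((14452 + I*√6641) + (3472 + 55)) + (-103 - 4368) = ((14452 + I*√6641) + 3527) - 4471 = (17979 + I*√6641) - 4471 = 13508 + I*√6641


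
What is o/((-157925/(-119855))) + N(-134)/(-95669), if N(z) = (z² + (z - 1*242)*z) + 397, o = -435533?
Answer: -998801985715412/3021705365 ≈ -3.3054e+5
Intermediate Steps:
N(z) = 397 + z² + z*(-242 + z) (N(z) = (z² + (z - 242)*z) + 397 = (z² + (-242 + z)*z) + 397 = (z² + z*(-242 + z)) + 397 = 397 + z² + z*(-242 + z))
o/((-157925/(-119855))) + N(-134)/(-95669) = -435533/((-157925/(-119855))) + (397 - 242*(-134) + 2*(-134)²)/(-95669) = -435533/((-157925*(-1/119855))) + (397 + 32428 + 2*17956)*(-1/95669) = -435533/31585/23971 + (397 + 32428 + 35912)*(-1/95669) = -435533*23971/31585 + 68737*(-1/95669) = -10440161543/31585 - 68737/95669 = -998801985715412/3021705365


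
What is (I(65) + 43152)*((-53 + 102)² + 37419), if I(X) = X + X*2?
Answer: 1726077540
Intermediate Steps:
I(X) = 3*X (I(X) = X + 2*X = 3*X)
(I(65) + 43152)*((-53 + 102)² + 37419) = (3*65 + 43152)*((-53 + 102)² + 37419) = (195 + 43152)*(49² + 37419) = 43347*(2401 + 37419) = 43347*39820 = 1726077540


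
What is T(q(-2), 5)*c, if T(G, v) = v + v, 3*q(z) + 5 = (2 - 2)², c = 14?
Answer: 140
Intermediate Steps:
q(z) = -5/3 (q(z) = -5/3 + (2 - 2)²/3 = -5/3 + (⅓)*0² = -5/3 + (⅓)*0 = -5/3 + 0 = -5/3)
T(G, v) = 2*v
T(q(-2), 5)*c = (2*5)*14 = 10*14 = 140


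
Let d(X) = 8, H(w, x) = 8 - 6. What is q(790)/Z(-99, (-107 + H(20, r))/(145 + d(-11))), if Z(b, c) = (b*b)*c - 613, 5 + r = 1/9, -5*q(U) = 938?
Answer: 7973/311915 ≈ 0.025561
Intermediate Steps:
q(U) = -938/5 (q(U) = -1/5*938 = -938/5)
r = -44/9 (r = -5 + 1/9 = -44/9 ≈ -4.8889)
H(w, x) = 2
Z(b, c) = -613 + c*b**2 (Z(b, c) = b**2*c - 613 = c*b**2 - 613 = -613 + c*b**2)
q(790)/Z(-99, (-107 + H(20, r))/(145 + d(-11))) = -938/(5*(-613 + ((-107 + 2)/(145 + 8))*(-99)**2)) = -938/(5*(-613 - 105/153*9801)) = -938/(5*(-613 - 105*1/153*9801)) = -938/(5*(-613 - 35/51*9801)) = -938/(5*(-613 - 114345/17)) = -938/(5*(-124766/17)) = -938/5*(-17/124766) = 7973/311915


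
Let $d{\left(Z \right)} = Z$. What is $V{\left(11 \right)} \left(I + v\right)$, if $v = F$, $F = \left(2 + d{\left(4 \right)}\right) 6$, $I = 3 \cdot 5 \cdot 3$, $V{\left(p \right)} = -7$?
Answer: $-567$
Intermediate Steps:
$I = 45$ ($I = 15 \cdot 3 = 45$)
$F = 36$ ($F = \left(2 + 4\right) 6 = 6 \cdot 6 = 36$)
$v = 36$
$V{\left(11 \right)} \left(I + v\right) = - 7 \left(45 + 36\right) = \left(-7\right) 81 = -567$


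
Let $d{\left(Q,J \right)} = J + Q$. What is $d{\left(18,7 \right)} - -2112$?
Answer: $2137$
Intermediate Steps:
$d{\left(18,7 \right)} - -2112 = \left(7 + 18\right) - -2112 = 25 + 2112 = 2137$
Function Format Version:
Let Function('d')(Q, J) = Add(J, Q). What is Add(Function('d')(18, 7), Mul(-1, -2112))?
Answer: 2137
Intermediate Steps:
Add(Function('d')(18, 7), Mul(-1, -2112)) = Add(Add(7, 18), Mul(-1, -2112)) = Add(25, 2112) = 2137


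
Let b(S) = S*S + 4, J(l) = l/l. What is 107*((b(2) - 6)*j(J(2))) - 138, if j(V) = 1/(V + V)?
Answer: -31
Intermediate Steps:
J(l) = 1
j(V) = 1/(2*V)
b(S) = 4 + S**2 (b(S) = S**2 + 4 = 4 + S**2)
107*((b(2) - 6)*j(J(2))) - 138 = 107*(((4 + 2**2) - 6)*((1/2)/1)) - 138 = 107*(((4 + 4) - 6)*((1/2)*1)) - 138 = 107*((8 - 6)*(1/2)) - 138 = 107*(2*(1/2)) - 138 = 107*1 - 138 = 107 - 138 = -31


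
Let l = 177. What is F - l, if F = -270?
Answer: -447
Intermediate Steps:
F - l = -270 - 1*177 = -270 - 177 = -447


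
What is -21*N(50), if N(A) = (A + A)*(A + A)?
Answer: -210000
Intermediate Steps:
N(A) = 4*A**2 (N(A) = (2*A)*(2*A) = 4*A**2)
-21*N(50) = -84*50**2 = -84*2500 = -21*10000 = -210000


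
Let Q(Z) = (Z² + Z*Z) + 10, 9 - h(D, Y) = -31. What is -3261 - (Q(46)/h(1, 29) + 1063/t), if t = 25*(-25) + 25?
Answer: -2019167/600 ≈ -3365.3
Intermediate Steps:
t = -600 (t = -625 + 25 = -600)
h(D, Y) = 40 (h(D, Y) = 9 - 1*(-31) = 9 + 31 = 40)
Q(Z) = 10 + 2*Z² (Q(Z) = (Z² + Z²) + 10 = 2*Z² + 10 = 10 + 2*Z²)
-3261 - (Q(46)/h(1, 29) + 1063/t) = -3261 - ((10 + 2*46²)/40 + 1063/(-600)) = -3261 - ((10 + 2*2116)*(1/40) + 1063*(-1/600)) = -3261 - ((10 + 4232)*(1/40) - 1063/600) = -3261 - (4242*(1/40) - 1063/600) = -3261 - (2121/20 - 1063/600) = -3261 - 1*62567/600 = -3261 - 62567/600 = -2019167/600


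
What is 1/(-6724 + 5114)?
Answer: -1/1610 ≈ -0.00062112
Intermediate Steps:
1/(-6724 + 5114) = 1/(-1610) = -1/1610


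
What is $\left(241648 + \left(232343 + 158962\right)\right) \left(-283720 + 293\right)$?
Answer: $-179395969931$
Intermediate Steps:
$\left(241648 + \left(232343 + 158962\right)\right) \left(-283720 + 293\right) = \left(241648 + 391305\right) \left(-283427\right) = 632953 \left(-283427\right) = -179395969931$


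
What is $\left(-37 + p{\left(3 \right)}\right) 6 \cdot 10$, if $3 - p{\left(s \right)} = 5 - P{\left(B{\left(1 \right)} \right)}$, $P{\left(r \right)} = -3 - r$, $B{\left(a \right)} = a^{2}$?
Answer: $-2580$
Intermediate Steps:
$p{\left(s \right)} = -6$ ($p{\left(s \right)} = 3 - \left(5 - \left(-3 - 1^{2}\right)\right) = 3 - \left(5 - \left(-3 - 1\right)\right) = 3 - \left(5 - -4\right) = 3 - \left(5 + 4\right) = 3 - 9 = -6$)
$\left(-37 + p{\left(3 \right)}\right) 6 \cdot 10 = \left(-37 - 6\right) 6 \cdot 10 = \left(-43\right) 60 = -2580$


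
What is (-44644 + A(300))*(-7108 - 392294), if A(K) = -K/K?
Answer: 17831302290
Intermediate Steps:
A(K) = -1 (A(K) = -1*1 = -1)
(-44644 + A(300))*(-7108 - 392294) = (-44644 - 1)*(-7108 - 392294) = -44645*(-399402) = 17831302290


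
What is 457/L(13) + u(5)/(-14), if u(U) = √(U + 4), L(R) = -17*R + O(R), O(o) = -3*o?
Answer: -3589/1820 ≈ -1.9720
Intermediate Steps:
L(R) = -20*R (L(R) = -17*R - 3*R = -20*R)
u(U) = √(4 + U)
457/L(13) + u(5)/(-14) = 457/((-20*13)) + √(4 + 5)/(-14) = 457/(-260) + √9*(-1/14) = 457*(-1/260) + 3*(-1/14) = -457/260 - 3/14 = -3589/1820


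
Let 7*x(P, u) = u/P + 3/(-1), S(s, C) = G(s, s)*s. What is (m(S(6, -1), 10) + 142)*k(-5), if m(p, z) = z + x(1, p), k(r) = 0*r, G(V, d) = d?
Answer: 0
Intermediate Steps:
S(s, C) = s² (S(s, C) = s*s = s²)
k(r) = 0
x(P, u) = -3/7 + u/(7*P) (x(P, u) = (u/P + 3/(-1))/7 = (u/P + 3*(-1))/7 = (u/P - 3)/7 = (-3 + u/P)/7 = -3/7 + u/(7*P))
m(p, z) = -3/7 + z + p/7 (m(p, z) = z + (⅐)*(p - 3*1)/1 = z + (⅐)*1*(p - 3) = z + (⅐)*1*(-3 + p) = z + (-3/7 + p/7) = -3/7 + z + p/7)
(m(S(6, -1), 10) + 142)*k(-5) = ((-3/7 + 10 + (⅐)*6²) + 142)*0 = ((-3/7 + 10 + (⅐)*36) + 142)*0 = ((-3/7 + 10 + 36/7) + 142)*0 = (103/7 + 142)*0 = (1097/7)*0 = 0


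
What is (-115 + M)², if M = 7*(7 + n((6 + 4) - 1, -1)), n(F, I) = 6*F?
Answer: 97344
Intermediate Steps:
M = 427 (M = 7*(7 + 6*((6 + 4) - 1)) = 7*(7 + 6*(10 - 1)) = 7*(7 + 6*9) = 7*(7 + 54) = 7*61 = 427)
(-115 + M)² = (-115 + 427)² = 312² = 97344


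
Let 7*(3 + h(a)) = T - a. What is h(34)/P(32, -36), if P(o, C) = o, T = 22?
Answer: -33/224 ≈ -0.14732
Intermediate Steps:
h(a) = 1/7 - a/7 (h(a) = -3 + (22 - a)/7 = -3 + (22/7 - a/7) = 1/7 - a/7)
h(34)/P(32, -36) = (1/7 - 1/7*34)/32 = (1/7 - 34/7)*(1/32) = -33/7*1/32 = -33/224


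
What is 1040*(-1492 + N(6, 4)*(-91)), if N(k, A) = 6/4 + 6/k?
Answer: -1788280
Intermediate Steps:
N(k, A) = 3/2 + 6/k (N(k, A) = 6*(¼) + 6/k = 3/2 + 6/k)
1040*(-1492 + N(6, 4)*(-91)) = 1040*(-1492 + (3/2 + 6/6)*(-91)) = 1040*(-1492 + (3/2 + 6*(⅙))*(-91)) = 1040*(-1492 + (3/2 + 1)*(-91)) = 1040*(-1492 + (5/2)*(-91)) = 1040*(-1492 - 455/2) = 1040*(-3439/2) = -1788280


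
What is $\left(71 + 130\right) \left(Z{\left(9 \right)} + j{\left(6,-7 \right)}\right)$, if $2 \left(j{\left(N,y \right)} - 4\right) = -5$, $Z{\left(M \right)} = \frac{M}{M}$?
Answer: $\frac{1005}{2} \approx 502.5$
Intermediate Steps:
$Z{\left(M \right)} = 1$
$j{\left(N,y \right)} = \frac{3}{2}$ ($j{\left(N,y \right)} = 4 + \frac{1}{2} \left(-5\right) = 4 - \frac{5}{2} = \frac{3}{2}$)
$\left(71 + 130\right) \left(Z{\left(9 \right)} + j{\left(6,-7 \right)}\right) = \left(71 + 130\right) \left(1 + \frac{3}{2}\right) = 201 \cdot \frac{5}{2} = \frac{1005}{2}$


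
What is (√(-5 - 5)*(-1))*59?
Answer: -59*I*√10 ≈ -186.57*I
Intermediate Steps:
(√(-5 - 5)*(-1))*59 = (√(-10)*(-1))*59 = ((I*√10)*(-1))*59 = -I*√10*59 = -59*I*√10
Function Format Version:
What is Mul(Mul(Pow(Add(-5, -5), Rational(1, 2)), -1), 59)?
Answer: Mul(-59, I, Pow(10, Rational(1, 2))) ≈ Mul(-186.57, I)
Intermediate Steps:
Mul(Mul(Pow(Add(-5, -5), Rational(1, 2)), -1), 59) = Mul(Mul(Pow(-10, Rational(1, 2)), -1), 59) = Mul(Mul(Mul(I, Pow(10, Rational(1, 2))), -1), 59) = Mul(Mul(-1, I, Pow(10, Rational(1, 2))), 59) = Mul(-59, I, Pow(10, Rational(1, 2)))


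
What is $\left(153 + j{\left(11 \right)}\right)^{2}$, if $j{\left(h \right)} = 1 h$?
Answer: $26896$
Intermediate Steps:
$j{\left(h \right)} = h$
$\left(153 + j{\left(11 \right)}\right)^{2} = \left(153 + 11\right)^{2} = 164^{2} = 26896$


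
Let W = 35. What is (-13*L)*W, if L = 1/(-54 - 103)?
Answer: 455/157 ≈ 2.8981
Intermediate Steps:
L = -1/157 (L = 1/(-157) = -1/157 ≈ -0.0063694)
(-13*L)*W = -13*(-1/157)*35 = (13/157)*35 = 455/157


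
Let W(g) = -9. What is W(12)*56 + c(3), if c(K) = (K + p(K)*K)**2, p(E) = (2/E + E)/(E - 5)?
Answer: -1991/4 ≈ -497.75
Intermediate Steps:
p(E) = (E + 2/E)/(-5 + E)
c(K) = (K + (2 + K**2)/(-5 + K))**2 (c(K) = (K + ((2 + K**2)/(K*(-5 + K)))*K)**2 = (K + (2 + K**2)/(-5 + K))**2)
W(12)*56 + c(3) = -9*56 + (2 + 3**2 + 3*(-5 + 3))**2/(-5 + 3)**2 = -504 + (2 + 9 + 3*(-2))**2/(-2)**2 = -504 + (2 + 9 - 6)**2/4 = -504 + (1/4)*5**2 = -504 + (1/4)*25 = -504 + 25/4 = -1991/4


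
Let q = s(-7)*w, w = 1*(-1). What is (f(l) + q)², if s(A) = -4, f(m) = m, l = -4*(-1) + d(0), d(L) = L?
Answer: 64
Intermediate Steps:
w = -1
l = 4 (l = -4*(-1) + 0 = 4 + 0 = 4)
q = 4 (q = -4*(-1) = 4)
(f(l) + q)² = (4 + 4)² = 8² = 64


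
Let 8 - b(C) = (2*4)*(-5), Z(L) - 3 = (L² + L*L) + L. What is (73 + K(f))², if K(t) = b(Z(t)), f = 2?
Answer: 14641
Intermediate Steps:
Z(L) = 3 + L + 2*L² (Z(L) = 3 + ((L² + L*L) + L) = 3 + ((L² + L²) + L) = 3 + (2*L² + L) = 3 + (L + 2*L²) = 3 + L + 2*L²)
b(C) = 48 (b(C) = 8 - 2*4*(-5) = 8 - 8*(-5) = 8 - 1*(-40) = 8 + 40 = 48)
K(t) = 48
(73 + K(f))² = (73 + 48)² = 121² = 14641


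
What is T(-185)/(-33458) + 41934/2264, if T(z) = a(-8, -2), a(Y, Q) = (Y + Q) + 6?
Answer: 350759207/18937228 ≈ 18.522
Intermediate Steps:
a(Y, Q) = 6 + Q + Y (a(Y, Q) = (Q + Y) + 6 = 6 + Q + Y)
T(z) = -4 (T(z) = 6 - 2 - 8 = -4)
T(-185)/(-33458) + 41934/2264 = -4/(-33458) + 41934/2264 = -4*(-1/33458) + 41934*(1/2264) = 2/16729 + 20967/1132 = 350759207/18937228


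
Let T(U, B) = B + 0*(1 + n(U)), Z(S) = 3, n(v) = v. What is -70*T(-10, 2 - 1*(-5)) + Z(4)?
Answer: -487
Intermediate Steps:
T(U, B) = B (T(U, B) = B + 0*(1 + U) = B + 0 = B)
-70*T(-10, 2 - 1*(-5)) + Z(4) = -70*(2 - 1*(-5)) + 3 = -70*(2 + 5) + 3 = -70*7 + 3 = -490 + 3 = -487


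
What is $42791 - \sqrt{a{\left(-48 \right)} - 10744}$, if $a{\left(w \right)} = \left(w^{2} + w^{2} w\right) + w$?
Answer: $42791 - 2 i \sqrt{29770} \approx 42791.0 - 345.08 i$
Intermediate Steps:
$a{\left(w \right)} = w + w^{2} + w^{3}$ ($a{\left(w \right)} = \left(w^{2} + w^{3}\right) + w = w + w^{2} + w^{3}$)
$42791 - \sqrt{a{\left(-48 \right)} - 10744} = 42791 - \sqrt{- 48 \left(1 - 48 + \left(-48\right)^{2}\right) - 10744} = 42791 - \sqrt{- 48 \left(1 - 48 + 2304\right) - 10744} = 42791 - \sqrt{\left(-48\right) 2257 - 10744} = 42791 - \sqrt{-108336 - 10744} = 42791 - \sqrt{-119080} = 42791 - 2 i \sqrt{29770}$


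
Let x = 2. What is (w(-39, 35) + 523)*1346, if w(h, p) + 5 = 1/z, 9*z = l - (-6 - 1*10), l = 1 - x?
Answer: 3490178/5 ≈ 6.9804e+5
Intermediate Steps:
l = -1 (l = 1 - 1*2 = 1 - 2 = -1)
z = 5/3 (z = (-1 - (-6 - 1*10))/9 = (-1 - (-6 - 10))/9 = (-1 - 1*(-16))/9 = (-1 + 16)/9 = (⅑)*15 = 5/3 ≈ 1.6667)
w(h, p) = -22/5 (w(h, p) = -5 + 1/(5/3) = -5 + ⅗ = -22/5)
(w(-39, 35) + 523)*1346 = (-22/5 + 523)*1346 = (2593/5)*1346 = 3490178/5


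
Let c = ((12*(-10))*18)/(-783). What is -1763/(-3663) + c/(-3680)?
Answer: 2348179/4886442 ≈ 0.48055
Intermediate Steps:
c = 80/29 (c = -120*18*(-1/783) = -2160*(-1/783) = 80/29 ≈ 2.7586)
-1763/(-3663) + c/(-3680) = -1763/(-3663) + (80/29)/(-3680) = -1763*(-1/3663) + (80/29)*(-1/3680) = 1763/3663 - 1/1334 = 2348179/4886442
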